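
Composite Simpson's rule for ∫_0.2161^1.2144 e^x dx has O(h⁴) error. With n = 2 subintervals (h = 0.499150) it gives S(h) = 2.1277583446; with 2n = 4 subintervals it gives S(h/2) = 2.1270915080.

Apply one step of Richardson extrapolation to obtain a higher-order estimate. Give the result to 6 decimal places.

Method order is 4; weight 2^4 = 16.
16×2.1270915080 − 2.1277583446 = 31.9057057834
Denominator 16 − 1 = 15.
Result: 2.1270470522
Shift from A(h/2): −0.0000444558.

2.127047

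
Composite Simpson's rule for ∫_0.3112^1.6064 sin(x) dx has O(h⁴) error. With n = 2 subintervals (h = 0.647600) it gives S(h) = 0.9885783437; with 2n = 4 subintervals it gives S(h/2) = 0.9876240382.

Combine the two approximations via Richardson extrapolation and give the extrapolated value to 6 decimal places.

0.987560

Order 4 gives 2^r = 16 and 2^r − 1 = 15.
Numerator 16·A(h/2) − A(h) = 16·0.9876240382 − 0.9885783437 = 14.8134062675
14.8134062675 ÷ 15 = 0.9875604178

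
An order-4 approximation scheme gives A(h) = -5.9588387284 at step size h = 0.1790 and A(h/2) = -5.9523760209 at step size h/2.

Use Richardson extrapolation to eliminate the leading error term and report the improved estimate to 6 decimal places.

-5.951945

Order 4 gives 2^r = 16 and 2^r − 1 = 15.
Numerator 16·A(h/2) − A(h) = 16·(-5.9523760209) − (-5.9588387284) = -89.2791776060
Denominator 16 − 1 = 15.
(-89.2791776060) ÷ 15 = -5.9519451737
Shift from A(h/2): +0.0004308472.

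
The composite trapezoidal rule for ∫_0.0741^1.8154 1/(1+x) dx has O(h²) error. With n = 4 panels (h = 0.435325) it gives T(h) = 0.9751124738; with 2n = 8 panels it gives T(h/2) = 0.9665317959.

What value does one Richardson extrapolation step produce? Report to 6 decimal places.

0.963672

Order 2 gives 2^r = 4 and 2^r − 1 = 3.
Weighted: 3.8661271836 − 0.9751124738 = 2.8910147098
Divide by 2^2 − 1 = 3.
R = 2.8910147098/3 = 0.9636715699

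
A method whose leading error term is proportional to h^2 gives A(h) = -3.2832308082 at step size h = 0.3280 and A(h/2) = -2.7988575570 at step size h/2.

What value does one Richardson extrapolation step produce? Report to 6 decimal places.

-2.637400

Leading term ∝ h^2; use weight 4 = 2^2.
4*(-2.7988575570) = -11.1954302280; subtract (-3.2832308082) → -7.9121994198
Denominator 4 − 1 = 3.
(4*(-2.7988575570) − (-3.2832308082))/(4 − 1) = -2.6373998066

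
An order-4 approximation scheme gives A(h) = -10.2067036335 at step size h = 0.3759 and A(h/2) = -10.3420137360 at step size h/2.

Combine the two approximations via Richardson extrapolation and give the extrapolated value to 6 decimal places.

-10.351034

Order 4 gives 2^r = 16 and 2^r − 1 = 15.
Difference of the inputs: -10.3420137360 − (-10.2067036335) = -0.1353101025
Divide by 2^4 − 1 = 15: (-0.1353101025)/15 = -0.0090206735
R = -10.3420137360 − 0.0090206735 = -10.3510344095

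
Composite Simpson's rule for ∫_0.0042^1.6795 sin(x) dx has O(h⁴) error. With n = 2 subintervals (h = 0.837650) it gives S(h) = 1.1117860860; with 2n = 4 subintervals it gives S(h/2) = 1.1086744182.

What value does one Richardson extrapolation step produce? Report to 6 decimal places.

1.108467

With r = 4 the leading error scales as h^4, so the weight is 2^4 = 16.
Top: 16(1.1086744182) − (1.1117860860) = 16.6270046052
Denominator 16 − 1 = 15.
Extrapolated: 16.6270046052 / 15 = 1.1084669737
Shift from A(h/2): −0.0002074445.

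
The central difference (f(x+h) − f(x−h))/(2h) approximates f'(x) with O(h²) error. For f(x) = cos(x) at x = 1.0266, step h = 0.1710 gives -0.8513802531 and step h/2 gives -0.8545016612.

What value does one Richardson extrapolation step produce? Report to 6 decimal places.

Method order is 2; weight 2^2 = 4.
Top: 4(-0.8545016612) − (-0.8513802531) = -2.5666263917
Divide by 2^2 − 1 = 3.
(4 × (-0.8545016612) − (-0.8513802531))/(4 − 1) = -0.8555421306
Correction |R − A(h/2)| = 1.040e-03; gap |A(h/2) − A(h)| = 3.121e-03.

-0.855542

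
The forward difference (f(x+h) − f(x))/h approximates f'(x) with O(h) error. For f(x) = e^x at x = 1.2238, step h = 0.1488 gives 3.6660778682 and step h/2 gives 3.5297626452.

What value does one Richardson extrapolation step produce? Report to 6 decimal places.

r = 1, so 2^r = 2.
2 × 3.5297626452 − 3.6660778682 = 3.3934474222
Extrapolated: 3.3934474222 / 1 = 3.3934474222

3.393447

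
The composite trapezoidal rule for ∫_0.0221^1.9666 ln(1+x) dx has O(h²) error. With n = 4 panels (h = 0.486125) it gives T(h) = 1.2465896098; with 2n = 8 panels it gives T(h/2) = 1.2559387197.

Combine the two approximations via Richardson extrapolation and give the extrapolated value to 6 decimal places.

1.259055

Method order is 2; weight 2^2 = 4.
4*1.2559387197 = 5.0237548788; subtract 1.2465896098 → 3.7771652690
Denominator 4 − 1 = 3.
(4*1.2559387197 − 1.2465896098)/(4 − 1) = 1.2590550897
Gap between inputs: 9.349e-03; correction applied: +0.0031163700.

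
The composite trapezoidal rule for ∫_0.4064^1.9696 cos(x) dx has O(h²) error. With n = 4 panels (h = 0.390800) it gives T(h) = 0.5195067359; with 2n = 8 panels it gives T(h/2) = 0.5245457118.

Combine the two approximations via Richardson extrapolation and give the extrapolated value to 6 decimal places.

0.526225

Leading term ∝ h^2; use weight 4 = 2^2.
A(h/2) − A(h) = 0.5245457118 − 0.5195067359 = 0.0050389759
Divide by 2^2 − 1 = 3: 0.0050389759/3 = 0.0016796586
R = A(h/2) + (A(h/2) − A(h))/3 = 0.5245457118 + 0.0016796586 = 0.5262253704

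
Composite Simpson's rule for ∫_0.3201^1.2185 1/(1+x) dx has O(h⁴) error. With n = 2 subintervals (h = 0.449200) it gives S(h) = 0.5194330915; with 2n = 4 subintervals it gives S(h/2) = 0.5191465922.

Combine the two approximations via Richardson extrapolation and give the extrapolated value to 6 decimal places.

The method has order 4: 2^4 = 16.
16·0.5191465922 − 0.5194330915 = 7.7869123837
Divide by 2^4 − 1 = 15.
So the Richardson estimate is 0.5191274922.

0.519127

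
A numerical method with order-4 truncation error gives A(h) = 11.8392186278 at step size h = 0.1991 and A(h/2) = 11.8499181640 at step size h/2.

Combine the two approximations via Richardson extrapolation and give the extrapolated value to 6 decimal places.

Error is O(h^4); halving h shrinks it by 2^4 = 16.
2^4·A(h/2) = 189.5986906240; minus A(h) gives 177.7594719962.
Denominator 16 − 1 = 15.
Result: 11.8506314664
Correction |R − A(h/2)| = 7.133e-04; gap |A(h/2) − A(h)| = 1.070e-02.

11.850631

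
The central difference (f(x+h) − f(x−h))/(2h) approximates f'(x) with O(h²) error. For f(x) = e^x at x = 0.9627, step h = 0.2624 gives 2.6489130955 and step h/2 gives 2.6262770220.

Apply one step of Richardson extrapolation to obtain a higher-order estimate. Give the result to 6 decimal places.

2.618732

r = 2: numerator weight 4, denominator 3.
4 × 2.6262770220 = 10.5051080880; 10.5051080880 − 2.6489130955 = 7.8561949925
Denominator 4 − 1 = 3.
Result: 2.6187316642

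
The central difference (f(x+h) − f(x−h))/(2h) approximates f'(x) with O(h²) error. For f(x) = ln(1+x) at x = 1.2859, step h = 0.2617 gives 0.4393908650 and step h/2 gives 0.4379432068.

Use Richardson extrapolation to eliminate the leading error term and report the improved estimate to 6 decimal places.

0.437461

With r = 2 the leading error scales as h^2, so the weight is 2^2 = 4.
4 × 0.4379432068 = 1.7517728272; 1.7517728272 − 0.4393908650 = 1.3123819622
R = 1.3123819622/3 = 0.4374606541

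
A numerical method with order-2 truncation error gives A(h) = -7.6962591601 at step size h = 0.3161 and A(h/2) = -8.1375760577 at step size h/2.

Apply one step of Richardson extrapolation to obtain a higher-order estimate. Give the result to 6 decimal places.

With r = 2 the leading error scales as h^2, so the weight is 2^2 = 4.
4*(-8.1375760577) = -32.5503042308; subtract (-7.6962591601) → -24.8540450707
Divide by 2^2 − 1 = 3.
Result: -8.2846816902
Shift from A(h/2): −0.1471056325.

-8.284682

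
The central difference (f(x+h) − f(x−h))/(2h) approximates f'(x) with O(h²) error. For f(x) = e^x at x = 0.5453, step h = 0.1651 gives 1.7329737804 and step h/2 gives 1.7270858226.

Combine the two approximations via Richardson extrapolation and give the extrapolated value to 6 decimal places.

Method order is 2; weight 2^2 = 4.
4×1.7270858226 = 6.9083432904; 6.9083432904 − 1.7329737804 = 5.1753695100
Divide by 2^2 − 1 = 3.
Result: 1.7251231700

1.725123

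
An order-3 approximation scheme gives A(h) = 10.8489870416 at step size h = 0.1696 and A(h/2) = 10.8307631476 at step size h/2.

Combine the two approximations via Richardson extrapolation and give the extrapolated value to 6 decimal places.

10.828160

r = 3: numerator weight 8, denominator 7.
Numerator 8·A(h/2) − A(h) = 8·10.8307631476 − 10.8489870416 = 75.7971181392
(8·10.8307631476 − 10.8489870416)/(8 − 1) = 10.8281597342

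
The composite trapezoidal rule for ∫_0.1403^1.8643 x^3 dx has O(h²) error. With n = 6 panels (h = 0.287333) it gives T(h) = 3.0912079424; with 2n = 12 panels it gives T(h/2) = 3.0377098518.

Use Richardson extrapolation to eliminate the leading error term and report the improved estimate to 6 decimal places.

3.019877

r = 2: numerator weight 4, denominator 3.
Weighted: 12.1508394072 − 3.0912079424 = 9.0596314648
Extrapolated: 9.0596314648 / 3 = 3.0198771549
Correction |R − A(h/2)| = 1.783e-02; gap |A(h/2) − A(h)| = 5.350e-02.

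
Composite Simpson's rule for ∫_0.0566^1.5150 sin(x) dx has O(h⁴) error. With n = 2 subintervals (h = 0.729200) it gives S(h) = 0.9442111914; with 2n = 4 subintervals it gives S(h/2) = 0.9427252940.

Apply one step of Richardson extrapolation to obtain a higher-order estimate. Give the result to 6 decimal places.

With r = 4 the leading error scales as h^4, so the weight is 2^4 = 16.
2^4·A(h/2) = 15.0836047040; minus A(h) gives 14.1393935126.
Divide by 2^4 − 1 = 15.
Result: 0.9426262342
Shift from A(h/2): −0.0000990598.

0.942626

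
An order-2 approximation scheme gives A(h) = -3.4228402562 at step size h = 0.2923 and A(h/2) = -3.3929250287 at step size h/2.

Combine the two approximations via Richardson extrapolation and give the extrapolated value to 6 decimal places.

Method order is 2; weight 2^2 = 4.
2^2×A(h/2) = -13.5717001148; minus A(h) gives -10.1488598586.
(-10.1488598586) ÷ 3 = -3.3829532862

-3.382953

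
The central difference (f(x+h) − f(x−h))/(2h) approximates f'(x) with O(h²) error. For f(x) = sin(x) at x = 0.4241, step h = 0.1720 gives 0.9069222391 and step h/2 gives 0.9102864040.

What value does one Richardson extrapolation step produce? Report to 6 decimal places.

0.911408

Method order is 2; weight 2^2 = 4.
Numerator 4*A(h/2) − A(h) = 4*0.9102864040 − 0.9069222391 = 2.7342233769
Denominator 4 − 1 = 3.
Extrapolated: 2.7342233769 / 3 = 0.9114077923
Shift from A(h/2): +0.0011213883.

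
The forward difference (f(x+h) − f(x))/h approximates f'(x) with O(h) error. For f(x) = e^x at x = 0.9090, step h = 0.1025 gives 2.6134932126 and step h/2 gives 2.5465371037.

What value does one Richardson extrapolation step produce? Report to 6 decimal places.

Order 1 gives 2^r = 2 and 2^r − 1 = 1.
Weighted: 5.0930742074 − 2.6134932126 = 2.4795809948
Divide by 2^1 − 1 = 1.
(2*2.5465371037 − 2.6134932126)/(2 − 1) = 2.4795809948
Correction |R − A(h/2)| = 6.696e-02; gap |A(h/2) − A(h)| = 6.696e-02.

2.479581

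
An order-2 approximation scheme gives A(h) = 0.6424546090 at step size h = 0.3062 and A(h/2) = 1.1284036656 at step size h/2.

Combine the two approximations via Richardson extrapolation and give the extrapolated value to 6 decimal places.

The method has order 2: 2^2 = 4.
Weighted: 4.5136146624 − 0.6424546090 = 3.8711600534
(4*1.1284036656 − 0.6424546090)/(4 − 1) = 1.2903866845
Gap between inputs: 4.859e-01; correction applied: +0.1619830189.

1.290387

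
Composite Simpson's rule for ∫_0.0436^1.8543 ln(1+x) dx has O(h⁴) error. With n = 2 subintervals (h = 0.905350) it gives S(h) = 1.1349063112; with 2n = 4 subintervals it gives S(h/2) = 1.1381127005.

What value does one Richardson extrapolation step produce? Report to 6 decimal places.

1.138326

Method order is 4; weight 2^4 = 16.
Top: 16(1.1381127005) − (1.1349063112) = 17.0748968968
Divide by 2^4 − 1 = 15.
So the Richardson estimate is 1.1383264598.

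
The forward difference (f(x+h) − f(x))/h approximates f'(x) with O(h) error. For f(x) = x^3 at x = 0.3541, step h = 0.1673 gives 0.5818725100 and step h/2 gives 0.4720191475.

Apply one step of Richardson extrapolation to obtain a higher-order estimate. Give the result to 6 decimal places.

0.362166

Leading term ∝ h^1; use weight 2 = 2^1.
2^1×A(h/2) = 0.9440382950; minus A(h) gives 0.3621657850.
R = 0.3621657850/1 = 0.3621657850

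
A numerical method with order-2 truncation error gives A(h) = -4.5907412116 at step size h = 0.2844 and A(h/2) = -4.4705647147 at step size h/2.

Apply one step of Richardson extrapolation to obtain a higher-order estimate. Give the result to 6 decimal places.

Leading term ∝ h^2; use weight 4 = 2^2.
Weighted: (-17.8822588588) − (-4.5907412116) = -13.2915176472
(-13.2915176472) ÷ 3 = -4.4305058824

-4.430506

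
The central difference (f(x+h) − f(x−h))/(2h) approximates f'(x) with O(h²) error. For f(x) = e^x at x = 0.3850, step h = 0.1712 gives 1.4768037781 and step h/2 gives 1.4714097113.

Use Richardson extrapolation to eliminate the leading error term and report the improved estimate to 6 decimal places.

Method order is 2; weight 2^2 = 4.
A(h/2) − A(h) = 1.4714097113 − 1.4768037781 = -0.0053940668
Divide by 2^2 − 1 = 3: (-0.0053940668)/3 = -0.0017980223
R = A(h/2) + (A(h/2) − A(h))/3 = 1.4714097113 − 0.0017980223 = 1.4696116890

1.469612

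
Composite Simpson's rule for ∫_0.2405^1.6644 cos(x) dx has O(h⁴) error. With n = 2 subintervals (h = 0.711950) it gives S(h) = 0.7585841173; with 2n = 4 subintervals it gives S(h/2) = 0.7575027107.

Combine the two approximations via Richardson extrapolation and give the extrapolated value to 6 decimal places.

0.757431

The method has order 4: 2^4 = 16.
16×0.7575027107 = 12.1200433712; 12.1200433712 − 0.7585841173 = 11.3614592539
R = 11.3614592539/15 = 0.7574306169
Gap between inputs: 1.081e-03; correction applied: −0.0000720938.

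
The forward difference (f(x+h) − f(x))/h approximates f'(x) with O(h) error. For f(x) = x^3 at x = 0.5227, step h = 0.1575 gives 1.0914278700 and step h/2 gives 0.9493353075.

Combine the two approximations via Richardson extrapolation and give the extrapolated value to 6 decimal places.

0.807243

The method has order 1: 2^1 = 2.
Difference of the inputs: 0.9493353075 − 1.0914278700 = -0.1420925625
Correction (A(h/2) − A(h))/(2 − 1) = (-0.1420925625)/1 = -0.1420925625
R = 0.9493353075 − 0.1420925625 = 0.8072427450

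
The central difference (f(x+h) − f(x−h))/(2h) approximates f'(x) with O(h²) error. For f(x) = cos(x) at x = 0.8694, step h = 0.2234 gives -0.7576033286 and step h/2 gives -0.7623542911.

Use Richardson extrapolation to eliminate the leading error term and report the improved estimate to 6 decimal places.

r = 2, so 2^r = 4.
4*(-0.7623542911) = -3.0494171644; (-3.0494171644) − (-0.7576033286) = -2.2918138358
R = (-2.2918138358)/3 = -0.7639379453
Gap between inputs: 4.751e-03; correction applied: −0.0015836542.

-0.763938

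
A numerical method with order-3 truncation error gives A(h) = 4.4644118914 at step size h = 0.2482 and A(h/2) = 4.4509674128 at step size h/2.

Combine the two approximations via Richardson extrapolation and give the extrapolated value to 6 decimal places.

4.449047

Method order is 3; weight 2^3 = 8.
2^3×A(h/2) = 35.6077393024; minus A(h) gives 31.1433274110.
31.1433274110 ÷ 7 = 4.4490467730
Shift from A(h/2): −0.0019206398.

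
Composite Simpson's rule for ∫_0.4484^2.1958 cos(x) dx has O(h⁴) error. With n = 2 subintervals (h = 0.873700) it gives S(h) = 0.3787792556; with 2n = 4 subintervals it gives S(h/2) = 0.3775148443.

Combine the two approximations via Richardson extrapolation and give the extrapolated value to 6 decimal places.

0.377431

Order 4 gives 2^r = 16 and 2^r − 1 = 15.
Numerator 16 × A(h/2) − A(h) = 16 × 0.3775148443 − 0.3787792556 = 5.6614582532
(16 × 0.3775148443 − 0.3787792556)/(16 − 1) = 0.3774305502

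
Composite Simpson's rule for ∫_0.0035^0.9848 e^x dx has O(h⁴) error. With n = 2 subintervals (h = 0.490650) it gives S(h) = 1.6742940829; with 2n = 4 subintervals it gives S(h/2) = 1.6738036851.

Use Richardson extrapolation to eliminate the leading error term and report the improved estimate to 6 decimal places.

1.673771

Order 4 gives 2^r = 16 and 2^r − 1 = 15.
Numerator 16·A(h/2) − A(h) = 16·1.6738036851 − 1.6742940829 = 25.1065648787
Denominator 16 − 1 = 15.
So the Richardson estimate is 1.6737709919.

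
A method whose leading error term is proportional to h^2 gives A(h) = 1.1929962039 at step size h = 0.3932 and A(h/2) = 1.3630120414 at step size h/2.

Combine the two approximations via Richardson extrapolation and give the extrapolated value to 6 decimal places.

1.419684

r = 2, so 2^r = 4.
Weighted: 5.4520481656 − 1.1929962039 = 4.2590519617
Denominator 4 − 1 = 3.
Extrapolated: 4.2590519617 / 3 = 1.4196839872
Shift from A(h/2): +0.0566719458.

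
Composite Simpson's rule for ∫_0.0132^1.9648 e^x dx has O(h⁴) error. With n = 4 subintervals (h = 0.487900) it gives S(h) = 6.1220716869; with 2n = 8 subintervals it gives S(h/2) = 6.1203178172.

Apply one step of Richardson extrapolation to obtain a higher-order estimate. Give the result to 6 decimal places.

6.120201

Method order is 4; weight 2^4 = 16.
16 × 6.1203178172 = 97.9250850752; subtract 6.1220716869 → 91.8030133883
Extrapolated: 91.8030133883 / 15 = 6.1202008926
Shift from A(h/2): −0.0001169246.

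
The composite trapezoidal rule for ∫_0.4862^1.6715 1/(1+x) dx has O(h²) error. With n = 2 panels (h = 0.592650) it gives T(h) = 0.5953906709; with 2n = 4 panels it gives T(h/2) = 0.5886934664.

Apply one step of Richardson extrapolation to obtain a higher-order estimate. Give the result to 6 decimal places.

r = 2: numerator weight 4, denominator 3.
Weighted: 2.3547738656 − 0.5953906709 = 1.7593831947
R = 1.7593831947/3 = 0.5864610649

0.586461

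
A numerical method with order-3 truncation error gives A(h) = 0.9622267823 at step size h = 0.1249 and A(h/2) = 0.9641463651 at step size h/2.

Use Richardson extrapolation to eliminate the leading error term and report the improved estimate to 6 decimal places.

0.964421

The method has order 3: 2^3 = 8.
8*0.9641463651 = 7.7131709208; subtract 0.9622267823 → 6.7509441385
(8*0.9641463651 − 0.9622267823)/(8 − 1) = 0.9644205912
Gap between inputs: 1.920e-03; correction applied: +0.0002742261.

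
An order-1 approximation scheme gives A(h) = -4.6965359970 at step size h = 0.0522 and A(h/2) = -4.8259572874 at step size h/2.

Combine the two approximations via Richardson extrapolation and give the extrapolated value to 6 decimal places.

With r = 1 the leading error scales as h^1, so the weight is 2^1 = 2.
Top: 2(-4.8259572874) − (-4.6965359970) = -4.9553785778
R = (-4.9553785778)/1 = -4.9553785778

-4.955379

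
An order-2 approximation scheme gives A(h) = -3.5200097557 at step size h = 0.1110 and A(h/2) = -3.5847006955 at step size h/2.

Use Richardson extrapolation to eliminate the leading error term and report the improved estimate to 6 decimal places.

-3.606264

The method has order 2: 2^2 = 4.
2^2·A(h/2) = -14.3388027820; minus A(h) gives -10.8187930263.
Divide by 2^2 − 1 = 3.
(-10.8187930263) ÷ 3 = -3.6062643421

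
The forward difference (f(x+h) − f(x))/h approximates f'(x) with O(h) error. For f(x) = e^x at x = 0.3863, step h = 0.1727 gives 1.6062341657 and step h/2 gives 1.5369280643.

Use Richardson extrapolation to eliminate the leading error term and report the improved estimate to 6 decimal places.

1.467622

The method has order 1: 2^1 = 2.
Top: 2(1.5369280643) − (1.6062341657) = 1.4676219629
Extrapolated: 1.4676219629 / 1 = 1.4676219629
Gap between inputs: 6.931e-02; correction applied: −0.0693061014.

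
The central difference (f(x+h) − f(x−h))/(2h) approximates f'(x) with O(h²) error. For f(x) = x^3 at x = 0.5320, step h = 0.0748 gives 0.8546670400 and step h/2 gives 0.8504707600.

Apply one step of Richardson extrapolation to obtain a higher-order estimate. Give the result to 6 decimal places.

0.849072

r = 2, so 2^r = 4.
4·0.8504707600 = 3.4018830400; subtract 0.8546670400 → 2.5472160000
Divide by 2^2 − 1 = 3.
Result: 0.8490720000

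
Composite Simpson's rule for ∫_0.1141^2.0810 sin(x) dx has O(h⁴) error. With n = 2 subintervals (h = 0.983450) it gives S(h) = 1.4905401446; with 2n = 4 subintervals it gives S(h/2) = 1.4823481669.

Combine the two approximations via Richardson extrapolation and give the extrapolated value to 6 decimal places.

1.481802

Leading term ∝ h^4; use weight 16 = 2^4.
16·1.4823481669 − 1.4905401446 = 22.2270305258
Denominator 16 − 1 = 15.
(16·1.4823481669 − 1.4905401446)/(16 − 1) = 1.4818020351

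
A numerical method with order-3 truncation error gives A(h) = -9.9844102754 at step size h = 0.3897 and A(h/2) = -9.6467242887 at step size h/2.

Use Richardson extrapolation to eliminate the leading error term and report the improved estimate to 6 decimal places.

Method order is 3; weight 2^3 = 8.
A(h/2) − A(h) = -9.6467242887 − (-9.9844102754) = 0.3376859867
Divide by 2^3 − 1 = 7: 0.3376859867/7 = 0.0482408552
R = -9.6467242887 + 0.0482408552 = -9.5984834335

-9.598483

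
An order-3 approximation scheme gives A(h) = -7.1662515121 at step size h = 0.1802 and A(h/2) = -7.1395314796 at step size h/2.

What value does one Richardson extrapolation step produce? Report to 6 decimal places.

Order 3 gives 2^r = 8 and 2^r − 1 = 7.
2^3·A(h/2) = -57.1162518368; minus A(h) gives -49.9500003247.
R = (-49.9500003247)/7 = -7.1357143321

-7.135714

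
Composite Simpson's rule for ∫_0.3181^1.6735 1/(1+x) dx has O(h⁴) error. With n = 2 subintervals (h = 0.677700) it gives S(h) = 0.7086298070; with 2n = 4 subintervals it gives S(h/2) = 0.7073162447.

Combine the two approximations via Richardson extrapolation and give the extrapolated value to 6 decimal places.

0.707229

Method order is 4; weight 2^4 = 16.
Difference of the inputs: 0.7073162447 − 0.7086298070 = -0.0013135623
Divide by 2^4 − 1 = 15: (-0.0013135623)/15 = -0.0000875708
R = A(h/2) + (A(h/2) − A(h))/15 = 0.7073162447 − 0.0000875708 = 0.7072286739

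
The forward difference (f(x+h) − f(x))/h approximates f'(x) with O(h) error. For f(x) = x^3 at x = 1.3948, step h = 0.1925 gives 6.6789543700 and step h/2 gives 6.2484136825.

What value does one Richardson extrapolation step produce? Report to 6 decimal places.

5.817873

r = 1, so 2^r = 2.
2^1 × A(h/2) = 12.4968273650; minus A(h) gives 5.8178729950.
(2 × 6.2484136825 − 6.6789543700)/(2 − 1) = 5.8178729950
Correction |R − A(h/2)| = 4.305e-01; gap |A(h/2) − A(h)| = 4.305e-01.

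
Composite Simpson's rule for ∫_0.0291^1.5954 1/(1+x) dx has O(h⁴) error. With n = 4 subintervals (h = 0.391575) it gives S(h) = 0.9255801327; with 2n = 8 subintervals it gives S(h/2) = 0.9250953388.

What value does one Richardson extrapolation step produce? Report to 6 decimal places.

Order 4 gives 2^r = 16 and 2^r − 1 = 15.
Top: 16(0.9250953388) − (0.9255801327) = 13.8759452881
Denominator 16 − 1 = 15.
Extrapolated: 13.8759452881 / 15 = 0.9250630192

0.925063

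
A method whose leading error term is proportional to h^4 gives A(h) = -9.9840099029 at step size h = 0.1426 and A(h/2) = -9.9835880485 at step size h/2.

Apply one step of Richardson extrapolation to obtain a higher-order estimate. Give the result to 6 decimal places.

Leading term ∝ h^4; use weight 16 = 2^4.
Numerator 16×A(h/2) − A(h) = 16×(-9.9835880485) − (-9.9840099029) = -149.7533988731
R = (-149.7533988731)/15 = -9.9835599249

-9.983560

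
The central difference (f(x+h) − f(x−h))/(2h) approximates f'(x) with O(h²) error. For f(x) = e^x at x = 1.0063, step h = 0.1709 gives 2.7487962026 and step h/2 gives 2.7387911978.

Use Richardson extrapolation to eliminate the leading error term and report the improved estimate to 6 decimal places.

The method has order 2: 2^2 = 4.
4·2.7387911978 = 10.9551647912; subtract 2.7487962026 → 8.2063685886
Extrapolated: 8.2063685886 / 3 = 2.7354561962

2.735456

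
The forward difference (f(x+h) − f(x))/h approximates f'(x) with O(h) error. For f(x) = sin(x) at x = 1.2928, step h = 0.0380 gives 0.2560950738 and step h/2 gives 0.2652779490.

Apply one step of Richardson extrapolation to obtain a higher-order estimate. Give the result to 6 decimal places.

The method has order 1: 2^1 = 2.
2·0.2652779490 − 0.2560950738 = 0.2744608242
Extrapolated: 0.2744608242 / 1 = 0.2744608242

0.274461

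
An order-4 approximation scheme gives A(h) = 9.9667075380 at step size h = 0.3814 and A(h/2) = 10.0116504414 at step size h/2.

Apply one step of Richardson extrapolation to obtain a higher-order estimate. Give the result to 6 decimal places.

10.014647

With r = 4 the leading error scales as h^4, so the weight is 2^4 = 16.
16×10.0116504414 = 160.1864070624; 160.1864070624 − 9.9667075380 = 150.2196995244
R = 150.2196995244/15 = 10.0146466350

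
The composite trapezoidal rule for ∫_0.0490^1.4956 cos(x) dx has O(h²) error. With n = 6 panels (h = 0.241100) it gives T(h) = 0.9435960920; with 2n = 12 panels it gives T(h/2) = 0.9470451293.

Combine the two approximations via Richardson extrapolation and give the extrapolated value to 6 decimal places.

With r = 2 the leading error scales as h^2, so the weight is 2^2 = 4.
Difference of the inputs: 0.9470451293 − 0.9435960920 = 0.0034490373
Correction (A(h/2) − A(h))/(4 − 1) = 0.0034490373/3 = 0.0011496791
R = 0.9470451293 + 0.0011496791 = 0.9481948084
Shift from A(h/2): +0.0011496791.

0.948195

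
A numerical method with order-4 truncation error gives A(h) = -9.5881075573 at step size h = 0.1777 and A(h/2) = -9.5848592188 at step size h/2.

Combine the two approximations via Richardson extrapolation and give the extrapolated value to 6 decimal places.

The method has order 4: 2^4 = 16.
16 × (-9.5848592188) − (-9.5881075573) = -143.7696399435
Divide by 2^4 − 1 = 15.
(16 × (-9.5848592188) − (-9.5881075573))/(16 − 1) = -9.5846426629
Correction |R − A(h/2)| = 2.166e-04; gap |A(h/2) − A(h)| = 3.248e-03.

-9.584643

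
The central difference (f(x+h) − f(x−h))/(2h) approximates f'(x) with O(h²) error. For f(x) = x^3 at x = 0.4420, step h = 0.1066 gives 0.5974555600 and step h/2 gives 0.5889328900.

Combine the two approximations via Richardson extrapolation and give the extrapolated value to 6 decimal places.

r = 2: numerator weight 4, denominator 3.
4·0.5889328900 − 0.5974555600 = 1.7582760000
1.7582760000 ÷ 3 = 0.5860920000
Correction |R − A(h/2)| = 2.841e-03; gap |A(h/2) − A(h)| = 8.523e-03.

0.586092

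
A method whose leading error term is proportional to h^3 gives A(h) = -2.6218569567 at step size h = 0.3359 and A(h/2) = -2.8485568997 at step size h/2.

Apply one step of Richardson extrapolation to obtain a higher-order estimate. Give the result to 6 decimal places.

-2.880943

Leading term ∝ h^3; use weight 8 = 2^3.
8×(-2.8485568997) = -22.7884551976; subtract (-2.6218569567) → -20.1665982409
Divide by 2^3 − 1 = 7.
R = (-20.1665982409)/7 = -2.8809426058
Correction |R − A(h/2)| = 3.239e-02; gap |A(h/2) − A(h)| = 2.267e-01.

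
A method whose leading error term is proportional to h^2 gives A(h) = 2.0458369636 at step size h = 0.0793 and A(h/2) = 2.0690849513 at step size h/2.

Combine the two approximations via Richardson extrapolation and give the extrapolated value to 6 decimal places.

r = 2, so 2^r = 4.
Top: 4(2.0690849513) − (2.0458369636) = 6.2305028416
R = 6.2305028416/3 = 2.0768342805
Shift from A(h/2): +0.0077493292.

2.076834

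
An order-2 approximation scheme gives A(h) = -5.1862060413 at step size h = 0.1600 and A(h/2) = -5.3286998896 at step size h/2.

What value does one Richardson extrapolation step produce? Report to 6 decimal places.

-5.376198

Leading term ∝ h^2; use weight 4 = 2^2.
Weighted: (-21.3147995584) − (-5.1862060413) = -16.1285935171
(-16.1285935171) ÷ 3 = -5.3761978390
Gap between inputs: 1.425e-01; correction applied: −0.0474979494.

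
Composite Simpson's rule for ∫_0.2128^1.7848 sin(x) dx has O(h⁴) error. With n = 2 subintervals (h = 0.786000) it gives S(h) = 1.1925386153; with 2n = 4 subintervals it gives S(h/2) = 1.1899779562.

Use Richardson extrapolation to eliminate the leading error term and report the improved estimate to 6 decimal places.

1.189807

Leading term ∝ h^4; use weight 16 = 2^4.
Top: 16(1.1899779562) − (1.1925386153) = 17.8471086839
R = 17.8471086839/15 = 1.1898072456
Gap between inputs: 2.561e-03; correction applied: −0.0001707106.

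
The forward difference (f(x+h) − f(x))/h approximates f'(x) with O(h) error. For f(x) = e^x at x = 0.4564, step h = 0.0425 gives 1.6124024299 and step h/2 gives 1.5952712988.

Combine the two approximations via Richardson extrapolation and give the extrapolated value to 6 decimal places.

r = 1, so 2^r = 2.
Top: 2(1.5952712988) − (1.6124024299) = 1.5781401677
Extrapolated: 1.5781401677 / 1 = 1.5781401677
Gap between inputs: 1.713e-02; correction applied: −0.0171311311.

1.578140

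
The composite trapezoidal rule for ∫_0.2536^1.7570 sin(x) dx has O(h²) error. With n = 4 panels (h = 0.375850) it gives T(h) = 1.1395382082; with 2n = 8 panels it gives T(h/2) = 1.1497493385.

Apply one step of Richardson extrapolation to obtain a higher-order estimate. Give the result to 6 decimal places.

1.153153

The method has order 2: 2^2 = 4.
4×1.1497493385 = 4.5989973540; subtract 1.1395382082 → 3.4594591458
3.4594591458 ÷ 3 = 1.1531530486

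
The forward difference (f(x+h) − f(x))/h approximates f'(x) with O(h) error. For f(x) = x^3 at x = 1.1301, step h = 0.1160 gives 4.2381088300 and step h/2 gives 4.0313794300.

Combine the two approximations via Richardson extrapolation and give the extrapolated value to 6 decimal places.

3.824650

Order 1 gives 2^r = 2 and 2^r − 1 = 1.
Top: 2(4.0313794300) − (4.2381088300) = 3.8246500300
Divide by 2^1 − 1 = 1.
Result: 3.8246500300
Gap between inputs: 2.067e-01; correction applied: −0.2067294000.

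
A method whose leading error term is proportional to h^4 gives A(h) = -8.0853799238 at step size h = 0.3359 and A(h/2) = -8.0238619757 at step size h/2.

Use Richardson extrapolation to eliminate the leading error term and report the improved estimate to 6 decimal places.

-8.019761

r = 4, so 2^r = 16.
16 × (-8.0238619757) = -128.3817916112; subtract (-8.0853799238) → -120.2964116874
Divide by 2^4 − 1 = 15.
Result: -8.0197607792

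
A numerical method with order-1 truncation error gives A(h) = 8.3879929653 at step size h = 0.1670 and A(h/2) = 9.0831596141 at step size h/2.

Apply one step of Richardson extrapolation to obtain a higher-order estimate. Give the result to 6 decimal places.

9.778326

Order 1 gives 2^r = 2 and 2^r − 1 = 1.
Weighted: 18.1663192282 − 8.3879929653 = 9.7783262629
R = 9.7783262629/1 = 9.7783262629
Shift from A(h/2): +0.6951666488.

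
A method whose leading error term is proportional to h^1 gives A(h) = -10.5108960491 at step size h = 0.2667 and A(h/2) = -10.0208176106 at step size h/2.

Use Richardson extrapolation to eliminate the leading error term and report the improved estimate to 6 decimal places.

r = 1, so 2^r = 2.
Top: 2(-10.0208176106) − (-10.5108960491) = -9.5307391721
(-9.5307391721) ÷ 1 = -9.5307391721

-9.530739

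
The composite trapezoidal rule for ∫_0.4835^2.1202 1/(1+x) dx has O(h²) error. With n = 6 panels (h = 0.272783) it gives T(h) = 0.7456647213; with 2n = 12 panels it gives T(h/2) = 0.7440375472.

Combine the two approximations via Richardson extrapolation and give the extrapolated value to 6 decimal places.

Error is O(h^2); halving h shrinks it by 2^2 = 4.
Difference of the inputs: 0.7440375472 − 0.7456647213 = -0.0016271741
Correction (A(h/2) − A(h))/(4 − 1) = (-0.0016271741)/3 = -0.0005423914
R = 0.7440375472 − 0.0005423914 = 0.7434951558

0.743495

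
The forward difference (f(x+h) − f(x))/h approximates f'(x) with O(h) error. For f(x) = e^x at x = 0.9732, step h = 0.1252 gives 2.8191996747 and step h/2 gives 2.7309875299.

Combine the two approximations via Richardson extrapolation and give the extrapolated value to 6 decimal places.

2.642775

Error is O(h^1); halving h shrinks it by 2^1 = 2.
Difference of the inputs: 2.7309875299 − 2.8191996747 = -0.0882121448
Divide by 2^1 − 1 = 1: (-0.0882121448)/1 = -0.0882121448
R = 2.7309875299 − 0.0882121448 = 2.6427753851
Correction |R − A(h/2)| = 8.821e-02; gap |A(h/2) − A(h)| = 8.821e-02.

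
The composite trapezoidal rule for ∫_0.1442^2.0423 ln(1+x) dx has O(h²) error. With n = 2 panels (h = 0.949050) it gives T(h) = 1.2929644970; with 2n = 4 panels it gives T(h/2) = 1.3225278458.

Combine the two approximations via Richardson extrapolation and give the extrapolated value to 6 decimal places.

1.332382

r = 2: numerator weight 4, denominator 3.
Weighted: 5.2901113832 − 1.2929644970 = 3.9971468862
Divide by 2^2 − 1 = 3.
Result: 1.3323822954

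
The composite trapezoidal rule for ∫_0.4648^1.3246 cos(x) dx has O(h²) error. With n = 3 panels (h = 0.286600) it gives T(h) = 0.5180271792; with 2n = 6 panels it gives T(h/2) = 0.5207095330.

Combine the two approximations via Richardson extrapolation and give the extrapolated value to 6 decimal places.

0.521604

Order 2 gives 2^r = 4 and 2^r − 1 = 3.
2^2·A(h/2) = 2.0828381320; minus A(h) gives 1.5648109528.
1.5648109528 ÷ 3 = 0.5216036509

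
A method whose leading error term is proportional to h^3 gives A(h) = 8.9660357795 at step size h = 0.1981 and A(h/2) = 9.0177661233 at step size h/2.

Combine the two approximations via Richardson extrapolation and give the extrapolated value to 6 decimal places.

9.025156

r = 3: numerator weight 8, denominator 7.
Top: 8(9.0177661233) − (8.9660357795) = 63.1760932069
Divide by 2^3 − 1 = 7.
Extrapolated: 63.1760932069 / 7 = 9.0251561724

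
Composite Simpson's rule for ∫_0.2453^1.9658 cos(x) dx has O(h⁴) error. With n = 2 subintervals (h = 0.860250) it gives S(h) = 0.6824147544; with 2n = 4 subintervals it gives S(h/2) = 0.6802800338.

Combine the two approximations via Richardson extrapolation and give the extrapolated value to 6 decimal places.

0.680138

Order 4 gives 2^r = 16 and 2^r − 1 = 15.
16·0.6802800338 − 0.6824147544 = 10.2020657864
10.2020657864 ÷ 15 = 0.6801377191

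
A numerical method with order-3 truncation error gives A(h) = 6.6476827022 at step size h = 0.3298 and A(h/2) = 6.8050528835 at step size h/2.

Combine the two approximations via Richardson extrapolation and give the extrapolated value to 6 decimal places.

Error is O(h^3); halving h shrinks it by 2^3 = 8.
Weighted: 54.4404230680 − 6.6476827022 = 47.7927403658
Divide by 2^3 − 1 = 7.
(8*6.8050528835 − 6.6476827022)/(8 − 1) = 6.8275343380

6.827534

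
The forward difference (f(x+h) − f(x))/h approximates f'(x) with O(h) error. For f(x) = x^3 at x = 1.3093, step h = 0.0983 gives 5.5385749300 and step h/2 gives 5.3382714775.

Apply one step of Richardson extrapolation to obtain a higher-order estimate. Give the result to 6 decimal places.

5.137968

Method order is 1; weight 2^1 = 2.
A(h/2) − A(h) = 5.3382714775 − 5.5385749300 = -0.2003034525
Correction (A(h/2) − A(h))/(2 − 1) = (-0.2003034525)/1 = -0.2003034525
R = 5.3382714775 − 0.2003034525 = 5.1379680250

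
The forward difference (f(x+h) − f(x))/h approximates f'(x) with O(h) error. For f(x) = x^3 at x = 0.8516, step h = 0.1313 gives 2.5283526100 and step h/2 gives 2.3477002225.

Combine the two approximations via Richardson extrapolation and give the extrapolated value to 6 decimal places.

2.167048

Order 1 gives 2^r = 2 and 2^r − 1 = 1.
Numerator 2·A(h/2) − A(h) = 2·2.3477002225 − 2.5283526100 = 2.1670478350
Denominator 2 − 1 = 1.
2.1670478350 ÷ 1 = 2.1670478350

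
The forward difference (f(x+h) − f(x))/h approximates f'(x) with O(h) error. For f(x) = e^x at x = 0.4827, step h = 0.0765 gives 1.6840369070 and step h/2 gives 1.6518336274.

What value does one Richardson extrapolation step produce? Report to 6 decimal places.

r = 1, so 2^r = 2.
2*1.6518336274 = 3.3036672548; 3.3036672548 − 1.6840369070 = 1.6196303478
Divide by 2^1 − 1 = 1.
Extrapolated: 1.6196303478 / 1 = 1.6196303478
Gap between inputs: 3.220e-02; correction applied: −0.0322032796.

1.619630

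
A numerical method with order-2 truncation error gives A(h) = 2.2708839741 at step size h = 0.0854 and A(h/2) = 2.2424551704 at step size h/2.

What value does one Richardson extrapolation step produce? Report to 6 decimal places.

2.232979

Method order is 2; weight 2^2 = 4.
Numerator 4 × A(h/2) − A(h) = 4 × 2.2424551704 − 2.2708839741 = 6.6989367075
R = 6.6989367075/3 = 2.2329789025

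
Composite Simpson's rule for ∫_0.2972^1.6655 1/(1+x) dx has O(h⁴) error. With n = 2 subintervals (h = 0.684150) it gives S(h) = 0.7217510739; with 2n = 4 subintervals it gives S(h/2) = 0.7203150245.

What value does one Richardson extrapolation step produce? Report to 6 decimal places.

Error is O(h^4); halving h shrinks it by 2^4 = 16.
Weighted: 11.5250403920 − 0.7217510739 = 10.8032893181
Divide by 2^4 − 1 = 15.
Result: 0.7202192879

0.720219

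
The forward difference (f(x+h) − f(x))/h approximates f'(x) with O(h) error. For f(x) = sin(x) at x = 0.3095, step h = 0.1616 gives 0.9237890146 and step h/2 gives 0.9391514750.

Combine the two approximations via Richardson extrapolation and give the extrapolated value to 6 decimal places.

Method order is 1; weight 2^1 = 2.
2·0.9391514750 = 1.8783029500; 1.8783029500 − 0.9237890146 = 0.9545139354
Denominator 2 − 1 = 1.
R = 0.9545139354/1 = 0.9545139354
Shift from A(h/2): +0.0153624604.

0.954514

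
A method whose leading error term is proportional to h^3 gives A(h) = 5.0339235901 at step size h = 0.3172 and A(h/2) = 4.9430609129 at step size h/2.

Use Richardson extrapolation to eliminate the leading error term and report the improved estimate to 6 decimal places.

4.930081

Method order is 3; weight 2^3 = 8.
8 × 4.9430609129 = 39.5444873032; subtract 5.0339235901 → 34.5105637131
(8 × 4.9430609129 − 5.0339235901)/(8 − 1) = 4.9300805304
Gap between inputs: 9.086e-02; correction applied: −0.0129803825.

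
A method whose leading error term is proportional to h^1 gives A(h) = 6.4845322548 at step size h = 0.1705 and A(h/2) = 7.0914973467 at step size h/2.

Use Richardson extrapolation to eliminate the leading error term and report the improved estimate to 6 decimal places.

7.698462

Method order is 1; weight 2^1 = 2.
Numerator 2×A(h/2) − A(h) = 2×7.0914973467 − 6.4845322548 = 7.6984624386
(2×7.0914973467 − 6.4845322548)/(2 − 1) = 7.6984624386
Shift from A(h/2): +0.6069650919.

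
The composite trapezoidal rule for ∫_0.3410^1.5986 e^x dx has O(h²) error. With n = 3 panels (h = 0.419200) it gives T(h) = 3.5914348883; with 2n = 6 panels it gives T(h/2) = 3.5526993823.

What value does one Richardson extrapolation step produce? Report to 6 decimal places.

3.539788

Error is O(h^2); halving h shrinks it by 2^2 = 4.
Top: 4(3.5526993823) − (3.5914348883) = 10.6193626409
Denominator 4 − 1 = 3.
R = 10.6193626409/3 = 3.5397875470
Gap between inputs: 3.874e-02; correction applied: −0.0129118353.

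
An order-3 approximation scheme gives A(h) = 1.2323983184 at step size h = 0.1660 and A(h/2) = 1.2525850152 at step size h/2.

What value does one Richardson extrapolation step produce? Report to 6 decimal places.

1.255469

With r = 3 the leading error scales as h^3, so the weight is 2^3 = 8.
8 × 1.2525850152 = 10.0206801216; subtract 1.2323983184 → 8.7882818032
Divide by 2^3 − 1 = 7.
8.7882818032 ÷ 7 = 1.2554688290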